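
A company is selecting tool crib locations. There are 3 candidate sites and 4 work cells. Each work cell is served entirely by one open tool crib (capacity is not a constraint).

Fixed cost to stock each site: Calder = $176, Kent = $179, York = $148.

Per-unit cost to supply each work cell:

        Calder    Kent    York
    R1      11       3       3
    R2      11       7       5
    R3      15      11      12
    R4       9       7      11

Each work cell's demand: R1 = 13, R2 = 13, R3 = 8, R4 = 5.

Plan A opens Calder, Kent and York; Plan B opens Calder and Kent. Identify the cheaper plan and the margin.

Plan B is cheaper by 122.

Plan A: {Calder, Kent, York}: R1→Kent 3·13=39, R2→York 5·13=65, R3→Kent 11·8=88, R4→Kent 7·5=35. Service 227; fixed 503; total 730.
Plan B: {Calder, Kent}: R1→Kent 3·13=39, R2→Kent 7·13=91, R3→Kent 11·8=88, R4→Kent 7·5=35. Service 253; fixed 355; total 608.
Difference: |730 − 608| = 122.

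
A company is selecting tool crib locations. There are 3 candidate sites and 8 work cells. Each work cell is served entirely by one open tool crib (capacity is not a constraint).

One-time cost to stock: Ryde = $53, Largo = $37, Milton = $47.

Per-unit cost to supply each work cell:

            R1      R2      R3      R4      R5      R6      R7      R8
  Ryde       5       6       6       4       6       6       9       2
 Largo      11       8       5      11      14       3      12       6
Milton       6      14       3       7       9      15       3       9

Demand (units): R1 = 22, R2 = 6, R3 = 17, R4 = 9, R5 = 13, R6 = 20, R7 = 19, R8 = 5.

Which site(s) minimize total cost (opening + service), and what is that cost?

Open Ryde, Largo and Milton; minimum total cost 575.

For any fixed open set, each work cell goes to its cheapest open site; total = fixed + service.
{Ryde, Largo, Milton}: R1→Ryde 5·22=110, R2→Ryde 6·6=36, R3→Milton 3·17=51, R4→Ryde 4·9=36, R5→Ryde 6·13=78, R6→Largo 3·20=60, R7→Milton 3·19=57, R8→Ryde 2·5=10. Service 438; fixed 137; total 575.
{Ryde, Milton}: R1→Ryde 5·22=110, R2→Ryde 6·6=36, R3→Milton 3·17=51, R4→Ryde 4·9=36, R5→Ryde 6·13=78, R6→Ryde 6·20=120, R7→Milton 3·19=57, R8→Ryde 2·5=10. Service 498; fixed 100; total 598.
{Largo, Milton}: service 558 + fixed 84 = 642
{Largo}: R1→Largo 11·22=242, R2→Largo 8·6=48, R3→Largo 5·17=85, R4→Largo 11·9=99, R5→Largo 14·13=182, R6→Largo 3·20=60, R7→Largo 12·19=228, R8→Largo 6·5=30. Service 974; fixed 37; total 1011.
No other subset beats 575.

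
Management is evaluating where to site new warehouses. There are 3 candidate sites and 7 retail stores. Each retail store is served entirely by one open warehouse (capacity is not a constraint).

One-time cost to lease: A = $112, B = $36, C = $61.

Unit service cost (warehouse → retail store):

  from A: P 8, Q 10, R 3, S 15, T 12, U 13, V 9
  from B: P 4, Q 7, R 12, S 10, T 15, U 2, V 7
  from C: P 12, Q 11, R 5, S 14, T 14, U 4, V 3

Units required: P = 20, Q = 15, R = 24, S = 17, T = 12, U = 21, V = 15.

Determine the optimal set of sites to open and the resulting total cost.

Open B and C; minimum total cost 827.

For any fixed open set, each retail store goes to its cheapest open site; total = fixed + service.
{B, C}: P→B 4·20=80, Q→B 7·15=105, R→C 5·24=120, S→B 10·17=170, T→C 14·12=168, U→B 2·21=42, V→C 3·15=45. Service 730; fixed 97; total 827.
{A, B}: service 718 + fixed 148 = 866
{A, B, C}: service 658 + fixed 209 = 867
{B}: P→B 4·20=80, Q→B 7·15=105, R→B 12·24=288, S→B 10·17=170, T→B 15·12=180, U→B 2·21=42, V→B 7·15=105. Service 970; fixed 36; total 1006.
(All 7 nonempty subsets were checked; B and C is lowest.)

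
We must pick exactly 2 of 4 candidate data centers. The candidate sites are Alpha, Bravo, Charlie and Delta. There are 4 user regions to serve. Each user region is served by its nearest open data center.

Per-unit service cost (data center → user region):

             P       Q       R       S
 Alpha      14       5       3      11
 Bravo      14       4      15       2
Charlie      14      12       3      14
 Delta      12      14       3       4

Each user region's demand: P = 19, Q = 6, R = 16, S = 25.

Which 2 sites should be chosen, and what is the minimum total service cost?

With exactly 2 open, each user region uses its cheapest among the chosen.
{Bravo, Delta}: P→Delta 12·19=228, Q→Bravo 4·6=24, R→Delta 3·16=48, S→Bravo 2·25=50. Service cost 350.
{Alpha, Bravo}: service cost 388
{Bravo, Charlie}: service cost 388
Among all 6 size-2 choices, {Bravo, Delta} is lowest.

Choose Bravo and Delta; total service cost 350.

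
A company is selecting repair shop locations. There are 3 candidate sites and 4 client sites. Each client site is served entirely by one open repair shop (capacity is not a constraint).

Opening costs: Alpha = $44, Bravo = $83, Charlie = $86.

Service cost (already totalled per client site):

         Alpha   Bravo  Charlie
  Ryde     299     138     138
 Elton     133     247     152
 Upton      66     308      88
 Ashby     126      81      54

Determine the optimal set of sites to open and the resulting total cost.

For any fixed open set, each client site goes to its cheapest open site; total = fixed + service.
{Charlie}: Ryde→Charlie 138, Elton→Charlie 152, Upton→Charlie 88, Ashby→Charlie 54. Service 432; fixed 86; total 518.
{Alpha, Charlie}: service 391 + fixed 130 = 521
{Alpha, Bravo}: Ryde→Bravo 138, Elton→Alpha 133, Upton→Alpha 66, Ashby→Bravo 81. Service 418; fixed 127; total 545.
{Alpha, Bravo, Charlie}: Ryde→Bravo 138, Elton→Alpha 133, Upton→Alpha 66, Ashby→Charlie 54. Service 391; fixed 213; total 604.
No other subset beats 518.

Open Charlie only; minimum total cost 518.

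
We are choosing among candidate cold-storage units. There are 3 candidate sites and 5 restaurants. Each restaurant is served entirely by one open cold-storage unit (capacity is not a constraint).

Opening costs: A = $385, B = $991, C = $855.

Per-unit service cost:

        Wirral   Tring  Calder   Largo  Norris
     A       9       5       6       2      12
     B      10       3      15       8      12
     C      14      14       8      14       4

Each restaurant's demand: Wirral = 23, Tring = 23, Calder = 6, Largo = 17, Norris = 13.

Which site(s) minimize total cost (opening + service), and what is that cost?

Open A only; minimum total cost 933.

For any fixed open set, each restaurant goes to its cheapest open site; total = fixed + service.
{A}: Wirral→A 9·23=207, Tring→A 5·23=115, Calder→A 6·6=36, Largo→A 2·17=34, Norris→A 12·13=156. Service 548; fixed 385; total 933.
{B}: service 681 + fixed 991 = 1672
{A, C}: service 444 + fixed 1240 = 1684
{A, B, C}: Wirral→A 9·23=207, Tring→B 3·23=69, Calder→A 6·6=36, Largo→A 2·17=34, Norris→C 4·13=52. Service 398; fixed 2231; total 2629.
No other subset beats 933.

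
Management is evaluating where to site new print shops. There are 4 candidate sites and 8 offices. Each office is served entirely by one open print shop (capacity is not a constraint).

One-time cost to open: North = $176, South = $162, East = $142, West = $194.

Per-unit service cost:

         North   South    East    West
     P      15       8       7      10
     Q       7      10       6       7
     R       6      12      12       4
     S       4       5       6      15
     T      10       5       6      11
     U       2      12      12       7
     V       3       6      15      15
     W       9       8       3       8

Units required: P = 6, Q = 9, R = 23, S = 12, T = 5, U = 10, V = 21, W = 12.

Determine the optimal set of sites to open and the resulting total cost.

For any fixed open set, each office goes to its cheapest open site; total = fixed + service.
{North, East}: P→East 7·6=42, Q→East 6·9=54, R→North 6·23=138, S→North 4·12=48, T→East 6·5=30, U→North 2·10=20, V→North 3·21=63, W→East 3·12=36. Service 431; fixed 318; total 749.
{North}: service 580 + fixed 176 = 756
{North, South}: P→South 8·6=48, Q→North 7·9=63, R→North 6·23=138, S→North 4·12=48, T→South 5·5=25, U→North 2·10=20, V→North 3·21=63, W→South 8·12=96. Service 501; fixed 338; total 839.
{North, South, East, West}: P→East 7·6=42, Q→East 6·9=54, R→West 4·23=92, S→North 4·12=48, T→South 5·5=25, U→North 2·10=20, V→North 3·21=63, W→East 3·12=36. Service 380; fixed 674; total 1054.
No other subset beats 749.

Open North and East; minimum total cost 749.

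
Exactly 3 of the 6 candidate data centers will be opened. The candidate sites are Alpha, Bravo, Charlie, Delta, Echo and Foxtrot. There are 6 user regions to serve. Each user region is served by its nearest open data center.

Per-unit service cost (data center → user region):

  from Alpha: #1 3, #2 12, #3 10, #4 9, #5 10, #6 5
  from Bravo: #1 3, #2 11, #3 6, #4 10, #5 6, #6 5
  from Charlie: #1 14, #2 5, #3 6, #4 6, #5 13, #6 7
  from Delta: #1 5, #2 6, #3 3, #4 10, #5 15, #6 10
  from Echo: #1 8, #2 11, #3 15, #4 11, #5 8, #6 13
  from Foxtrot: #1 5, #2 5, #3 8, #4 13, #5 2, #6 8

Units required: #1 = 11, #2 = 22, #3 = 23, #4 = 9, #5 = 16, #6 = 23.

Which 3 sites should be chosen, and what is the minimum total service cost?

With exactly 3 open, each user region uses its cheapest among the chosen.
{Alpha, Delta, Foxtrot}: #1→Alpha 3·11=33, #2→Foxtrot 5·22=110, #3→Delta 3·23=69, #4→Alpha 9·9=81, #5→Foxtrot 2·16=32, #6→Alpha 5·23=115. Service cost 440.
{Bravo, Delta, Foxtrot}: service cost 449
{Bravo, Charlie, Delta}: service cost 477
Among all 20 size-3 choices, {Alpha, Delta, Foxtrot} is lowest.

Choose Alpha, Delta and Foxtrot; total service cost 440.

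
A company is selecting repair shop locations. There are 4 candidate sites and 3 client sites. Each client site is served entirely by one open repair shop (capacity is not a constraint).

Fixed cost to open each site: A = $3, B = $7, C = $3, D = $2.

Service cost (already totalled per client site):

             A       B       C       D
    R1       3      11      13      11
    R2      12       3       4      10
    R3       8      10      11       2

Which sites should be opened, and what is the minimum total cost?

For any fixed open set, each client site goes to its cheapest open site; total = fixed + service.
{A, C, D}: R1→A 3, R2→C 4, R3→D 2. Service 9; fixed 8; total 17.
{A, B, D}: service 8 + fixed 12 = 20
{A, D}: R1→A 3, R2→D 10, R3→D 2. Service 15; fixed 5; total 20.
{A, B, C, D}: service 8 + fixed 15 = 23
(All 15 nonempty subsets were checked; A, C and D is lowest.)

Open A, C and D; minimum total cost 17.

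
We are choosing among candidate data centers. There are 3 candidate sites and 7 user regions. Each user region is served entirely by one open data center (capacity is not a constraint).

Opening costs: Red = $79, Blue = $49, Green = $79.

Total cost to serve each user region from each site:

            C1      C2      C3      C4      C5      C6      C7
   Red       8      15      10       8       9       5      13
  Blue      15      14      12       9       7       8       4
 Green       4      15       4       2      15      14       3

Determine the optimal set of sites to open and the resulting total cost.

Open Blue only; minimum total cost 118.

For any fixed open set, each user region goes to its cheapest open site; total = fixed + service.
{Blue}: C1→Blue 15, C2→Blue 14, C3→Blue 12, C4→Blue 9, C5→Blue 7, C6→Blue 8, C7→Blue 4. Service 69; fixed 49; total 118.
{Green}: C1→Green 4, C2→Green 15, C3→Green 4, C4→Green 2, C5→Green 15, C6→Green 14, C7→Green 3. Service 57; fixed 79; total 136.
{Red}: C1→Red 8, C2→Red 15, C3→Red 10, C4→Red 8, C5→Red 9, C6→Red 5, C7→Red 13. Service 68; fixed 79; total 147.
{Red, Blue, Green}: C1→Green 4, C2→Blue 14, C3→Green 4, C4→Green 2, C5→Blue 7, C6→Red 5, C7→Green 3. Service 39; fixed 207; total 246.
No other subset beats 118.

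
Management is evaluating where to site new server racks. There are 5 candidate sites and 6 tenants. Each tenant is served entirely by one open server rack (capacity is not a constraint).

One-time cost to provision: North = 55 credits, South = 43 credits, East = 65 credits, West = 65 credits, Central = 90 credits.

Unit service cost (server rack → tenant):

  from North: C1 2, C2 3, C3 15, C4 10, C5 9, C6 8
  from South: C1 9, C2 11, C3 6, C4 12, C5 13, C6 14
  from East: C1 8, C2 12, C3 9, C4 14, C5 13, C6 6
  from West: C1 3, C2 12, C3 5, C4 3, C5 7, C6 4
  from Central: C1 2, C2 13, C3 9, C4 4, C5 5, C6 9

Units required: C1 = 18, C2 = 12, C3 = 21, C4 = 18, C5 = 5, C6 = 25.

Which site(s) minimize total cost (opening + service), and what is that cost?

Open North and West; minimum total cost 486.

For any fixed open set, each tenant goes to its cheapest open site; total = fixed + service.
{North, West}: C1→North 2·18=36, C2→North 3·12=36, C3→West 5·21=105, C4→West 3·18=54, C5→West 7·5=35, C6→West 4·25=100. Service 366; fixed 120; total 486.
{North, South, West}: service 366 + fixed 163 = 529
{North, East, West}: service 366 + fixed 185 = 551
{North, South, East, West, Central}: service 356 + fixed 318 = 674
No other subset beats 486.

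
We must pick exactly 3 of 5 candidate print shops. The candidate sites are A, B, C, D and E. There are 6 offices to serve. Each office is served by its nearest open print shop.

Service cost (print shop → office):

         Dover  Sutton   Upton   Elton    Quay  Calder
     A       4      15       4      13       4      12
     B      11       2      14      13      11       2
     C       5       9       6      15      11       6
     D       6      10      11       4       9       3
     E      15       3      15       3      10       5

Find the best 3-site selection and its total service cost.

Choose A, B and E; total service cost 19.

With exactly 3 open, each office uses its cheapest among the chosen.
{A, B, E}: Dover→A 4, Sutton→B 2, Upton→A 4, Elton→E 3, Quay→A 4, Calder→B 2. Service cost 19.
{A, B, D}: service cost 20
{A, D, E}: service cost 21
Among all 10 size-3 choices, {A, B, E} is lowest.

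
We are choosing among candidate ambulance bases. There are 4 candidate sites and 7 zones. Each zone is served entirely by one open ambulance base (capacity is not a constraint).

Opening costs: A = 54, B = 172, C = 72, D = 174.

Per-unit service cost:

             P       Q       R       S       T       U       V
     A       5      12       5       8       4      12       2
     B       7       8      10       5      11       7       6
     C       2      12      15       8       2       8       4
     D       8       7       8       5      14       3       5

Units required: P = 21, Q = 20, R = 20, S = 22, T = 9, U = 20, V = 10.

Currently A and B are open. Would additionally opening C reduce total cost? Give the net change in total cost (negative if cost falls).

Current service cost with {A, B}: 671.
Adding C: each zone re-picks its cheapest; new service cost 590, saving 81.
Extra fixed cost: 72. Net change = 72 − 81 = -9.
(Totals: 897 → 888.)

Yes — net change −9 (cost falls by 9).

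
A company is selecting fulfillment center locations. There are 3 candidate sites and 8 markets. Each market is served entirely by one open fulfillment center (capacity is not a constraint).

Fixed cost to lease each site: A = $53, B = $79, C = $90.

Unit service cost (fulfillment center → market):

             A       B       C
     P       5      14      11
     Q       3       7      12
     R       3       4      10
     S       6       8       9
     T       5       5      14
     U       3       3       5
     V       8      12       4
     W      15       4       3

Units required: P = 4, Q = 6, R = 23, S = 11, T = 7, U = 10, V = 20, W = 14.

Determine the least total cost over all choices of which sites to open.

Minimum total cost: 503

For any fixed open set, each market goes to its cheapest open site; total = fixed + service.
{A, C}: P→A 5·4=20, Q→A 3·6=18, R→A 3·23=69, S→A 6·11=66, T→A 5·7=35, U→A 3·10=30, V→C 4·20=80, W→C 3·14=42. Service 360; fixed 143; total 503.
{A, B, C}: service 360 + fixed 222 = 582
{A, B}: P→A 5·4=20, Q→A 3·6=18, R→A 3·23=69, S→A 6·11=66, T→A 5·7=35, U→A 3·10=30, V→A 8·20=160, W→B 4·14=56. Service 454; fixed 132; total 586.
{A}: service 608 + fixed 53 = 661
(All 7 nonempty subsets were checked; A and C is lowest.)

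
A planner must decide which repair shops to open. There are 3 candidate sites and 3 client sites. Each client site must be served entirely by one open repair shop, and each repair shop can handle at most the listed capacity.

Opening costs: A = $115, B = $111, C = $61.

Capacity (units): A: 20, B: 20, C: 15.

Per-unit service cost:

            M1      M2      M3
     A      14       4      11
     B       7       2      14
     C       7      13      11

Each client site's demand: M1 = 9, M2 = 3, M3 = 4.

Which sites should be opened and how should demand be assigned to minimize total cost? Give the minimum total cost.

Open {B}: M1→B 7·9=63, M2→B 2·3=6, M3→B 14·4=56.
Loads: B carries 16/20. Service 125; fixed 111; total 236.
Next best feasible plan costs 285.

Minimum total cost: 236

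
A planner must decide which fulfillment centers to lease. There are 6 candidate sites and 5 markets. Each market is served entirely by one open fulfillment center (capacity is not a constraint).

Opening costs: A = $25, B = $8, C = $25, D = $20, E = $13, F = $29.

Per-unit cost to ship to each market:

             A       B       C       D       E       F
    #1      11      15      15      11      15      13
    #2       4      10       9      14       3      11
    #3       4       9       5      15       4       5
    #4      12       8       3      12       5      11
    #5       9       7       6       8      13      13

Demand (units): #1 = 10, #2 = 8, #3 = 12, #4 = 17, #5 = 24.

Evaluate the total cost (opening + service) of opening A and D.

Each market is assigned to its cheapest site among the open ones.
{A, D}: #1→A 11·10=110, #2→A 4·8=32, #3→A 4·12=48, #4→A 12·17=204, #5→D 8·24=192. Service 586; fixed 45; total 631.

Total cost: 631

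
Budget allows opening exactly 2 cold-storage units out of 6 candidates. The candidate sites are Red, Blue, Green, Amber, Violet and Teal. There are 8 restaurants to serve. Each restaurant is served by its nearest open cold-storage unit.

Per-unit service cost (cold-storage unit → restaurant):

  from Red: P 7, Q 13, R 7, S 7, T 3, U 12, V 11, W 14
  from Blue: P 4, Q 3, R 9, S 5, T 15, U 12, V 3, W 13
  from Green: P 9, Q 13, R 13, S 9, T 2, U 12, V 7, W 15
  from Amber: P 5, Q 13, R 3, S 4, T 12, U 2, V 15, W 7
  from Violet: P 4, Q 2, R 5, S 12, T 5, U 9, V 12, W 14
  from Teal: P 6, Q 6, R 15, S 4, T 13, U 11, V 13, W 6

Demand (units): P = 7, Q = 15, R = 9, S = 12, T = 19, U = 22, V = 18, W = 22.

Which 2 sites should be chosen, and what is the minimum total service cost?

With exactly 2 open, each restaurant uses its cheapest among the chosen.
{Blue, Amber}: P→Blue 4·7=28, Q→Blue 3·15=45, R→Amber 3·9=27, S→Amber 4·12=48, T→Amber 12·19=228, U→Amber 2·22=44, V→Blue 3·18=54, W→Amber 7·22=154. Service cost 628.
{Amber, Violet}: service cost 642
{Green, Amber}: service cost 667
Among all 15 size-2 choices, {Blue, Amber} is lowest.

Choose Blue and Amber; total service cost 628.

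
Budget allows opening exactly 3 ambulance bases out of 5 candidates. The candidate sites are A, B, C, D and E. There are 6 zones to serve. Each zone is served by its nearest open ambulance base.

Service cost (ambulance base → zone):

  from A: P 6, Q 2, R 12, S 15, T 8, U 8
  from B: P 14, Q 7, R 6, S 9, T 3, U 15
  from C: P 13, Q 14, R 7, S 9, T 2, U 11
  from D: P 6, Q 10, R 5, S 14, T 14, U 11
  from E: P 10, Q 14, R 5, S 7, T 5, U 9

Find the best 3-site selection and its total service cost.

Choose A, C and E; total service cost 30.

With exactly 3 open, each zone uses its cheapest among the chosen.
{A, C, E}: P→A 6, Q→A 2, R→E 5, S→E 7, T→C 2, U→A 8. Service cost 30.
{A, B, E}: service cost 31
{A, C, D}: service cost 32
Among all 10 size-3 choices, {A, C, E} is lowest.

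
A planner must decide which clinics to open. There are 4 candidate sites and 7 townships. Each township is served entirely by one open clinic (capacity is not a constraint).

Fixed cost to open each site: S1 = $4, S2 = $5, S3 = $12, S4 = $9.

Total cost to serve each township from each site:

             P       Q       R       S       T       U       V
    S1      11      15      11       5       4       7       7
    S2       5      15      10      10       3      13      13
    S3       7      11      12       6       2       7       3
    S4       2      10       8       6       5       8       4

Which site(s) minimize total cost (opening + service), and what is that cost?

For any fixed open set, each township goes to its cheapest open site; total = fixed + service.
{S4}: P→S4 2, Q→S4 10, R→S4 8, S→S4 6, T→S4 5, U→S4 8, V→S4 4. Service 43; fixed 9; total 52.
{S1, S4}: service 40 + fixed 13 = 53
{S2, S4}: service 41 + fixed 14 = 55
{S1, S2, S3, S4}: service 37 + fixed 30 = 67
No other subset beats 52.

Open S4 only; minimum total cost 52.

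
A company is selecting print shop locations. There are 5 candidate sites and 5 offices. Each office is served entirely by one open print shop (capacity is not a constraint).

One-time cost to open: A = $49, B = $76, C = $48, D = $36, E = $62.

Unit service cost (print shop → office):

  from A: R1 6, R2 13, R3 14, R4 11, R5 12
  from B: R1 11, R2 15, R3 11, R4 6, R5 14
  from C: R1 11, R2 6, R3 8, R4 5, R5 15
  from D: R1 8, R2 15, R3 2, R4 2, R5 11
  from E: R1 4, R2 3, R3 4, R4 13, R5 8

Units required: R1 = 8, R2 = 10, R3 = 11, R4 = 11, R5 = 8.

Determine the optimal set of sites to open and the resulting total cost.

Open D and E; minimum total cost 268.

For any fixed open set, each office goes to its cheapest open site; total = fixed + service.
{D, E}: R1→E 4·8=32, R2→E 3·10=30, R3→D 2·11=22, R4→D 2·11=22, R5→E 8·8=64. Service 170; fixed 98; total 268.
{C, D, E}: service 170 + fixed 146 = 316
{A, D, E}: service 170 + fixed 147 = 317
{A, B, C, D, E}: R1→E 4·8=32, R2→E 3·10=30, R3→D 2·11=22, R4→D 2·11=22, R5→E 8·8=64. Service 170; fixed 271; total 441.
No other subset beats 268.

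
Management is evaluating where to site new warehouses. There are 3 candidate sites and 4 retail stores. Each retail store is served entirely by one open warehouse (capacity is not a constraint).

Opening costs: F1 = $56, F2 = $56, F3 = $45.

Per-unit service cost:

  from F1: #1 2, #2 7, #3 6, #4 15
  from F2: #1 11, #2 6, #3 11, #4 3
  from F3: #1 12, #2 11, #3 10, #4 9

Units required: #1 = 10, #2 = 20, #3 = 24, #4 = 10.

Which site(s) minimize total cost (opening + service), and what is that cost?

For any fixed open set, each retail store goes to its cheapest open site; total = fixed + service.
{F1, F2}: #1→F1 2·10=20, #2→F2 6·20=120, #3→F1 6·24=144, #4→F2 3·10=30. Service 314; fixed 112; total 426.
{F1, F2, F3}: #1→F1 2·10=20, #2→F2 6·20=120, #3→F1 6·24=144, #4→F2 3·10=30. Service 314; fixed 157; total 471.
{F1, F3}: #1→F1 2·10=20, #2→F1 7·20=140, #3→F1 6·24=144, #4→F3 9·10=90. Service 394; fixed 101; total 495.
{F3}: #1→F3 12·10=120, #2→F3 11·20=220, #3→F3 10·24=240, #4→F3 9·10=90. Service 670; fixed 45; total 715.
No other subset beats 426.

Open F1 and F2; minimum total cost 426.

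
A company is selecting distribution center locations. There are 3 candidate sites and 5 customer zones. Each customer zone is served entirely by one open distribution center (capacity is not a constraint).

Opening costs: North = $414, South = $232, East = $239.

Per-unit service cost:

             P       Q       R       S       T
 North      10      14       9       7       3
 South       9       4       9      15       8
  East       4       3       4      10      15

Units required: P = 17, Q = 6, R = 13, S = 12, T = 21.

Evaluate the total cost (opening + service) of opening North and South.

Each customer zone is assigned to its cheapest site among the open ones.
{North, South}: P→South 9·17=153, Q→South 4·6=24, R→North 9·13=117, S→North 7·12=84, T→North 3·21=63. Service 441; fixed 646; total 1087.

Total cost: 1087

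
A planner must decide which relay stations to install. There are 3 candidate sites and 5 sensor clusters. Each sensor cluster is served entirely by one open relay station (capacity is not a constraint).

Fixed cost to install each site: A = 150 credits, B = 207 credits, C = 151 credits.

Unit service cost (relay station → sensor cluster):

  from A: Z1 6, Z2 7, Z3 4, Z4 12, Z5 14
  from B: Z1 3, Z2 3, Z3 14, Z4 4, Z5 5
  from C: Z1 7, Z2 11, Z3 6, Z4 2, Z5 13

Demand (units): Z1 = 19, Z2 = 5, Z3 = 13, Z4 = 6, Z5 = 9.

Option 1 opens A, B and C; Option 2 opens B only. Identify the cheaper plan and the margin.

Option 1: {A, B, C}: Z1→B 3·19=57, Z2→B 3·5=15, Z3→A 4·13=52, Z4→C 2·6=12, Z5→B 5·9=45. Service 181; fixed 508; total 689.
Option 2: {B}: Z1→B 3·19=57, Z2→B 3·5=15, Z3→B 14·13=182, Z4→B 4·6=24, Z5→B 5·9=45. Service 323; fixed 207; total 530.
Difference: |689 − 530| = 159.

Option 2 is cheaper by 159.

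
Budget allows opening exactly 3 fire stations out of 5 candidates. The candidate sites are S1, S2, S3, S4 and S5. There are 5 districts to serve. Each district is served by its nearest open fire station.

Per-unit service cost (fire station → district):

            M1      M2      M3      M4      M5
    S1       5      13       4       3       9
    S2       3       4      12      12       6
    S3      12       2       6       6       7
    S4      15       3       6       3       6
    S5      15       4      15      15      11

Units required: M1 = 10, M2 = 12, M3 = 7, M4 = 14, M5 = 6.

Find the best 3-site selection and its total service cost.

Choose S1, S2 and S3; total service cost 160.

With exactly 3 open, each district uses its cheapest among the chosen.
{S1, S2, S3}: M1→S2 3·10=30, M2→S3 2·12=24, M3→S1 4·7=28, M4→S1 3·14=42, M5→S2 6·6=36. Service cost 160.
{S1, S2, S4}: service cost 172
{S2, S3, S4}: service cost 174
Among all 10 size-3 choices, {S1, S2, S3} is lowest.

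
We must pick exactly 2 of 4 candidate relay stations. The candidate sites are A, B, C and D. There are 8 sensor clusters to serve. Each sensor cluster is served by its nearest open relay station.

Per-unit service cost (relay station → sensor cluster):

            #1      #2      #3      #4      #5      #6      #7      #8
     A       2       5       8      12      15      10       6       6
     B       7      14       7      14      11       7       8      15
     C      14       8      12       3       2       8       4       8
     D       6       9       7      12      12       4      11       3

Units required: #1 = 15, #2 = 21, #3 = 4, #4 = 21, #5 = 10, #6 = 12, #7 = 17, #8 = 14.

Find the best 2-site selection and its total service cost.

Choose A and C; total service cost 498.

With exactly 2 open, each sensor cluster uses its cheapest among the chosen.
{A, C}: #1→A 2·15=30, #2→A 5·21=105, #3→A 8·4=32, #4→C 3·21=63, #5→C 2·10=20, #6→C 8·12=96, #7→C 4·17=68, #8→A 6·14=84. Service cost 498.
{C, D}: service cost 527
{B, C}: service cost 648
Among all 6 size-2 choices, {A, C} is lowest.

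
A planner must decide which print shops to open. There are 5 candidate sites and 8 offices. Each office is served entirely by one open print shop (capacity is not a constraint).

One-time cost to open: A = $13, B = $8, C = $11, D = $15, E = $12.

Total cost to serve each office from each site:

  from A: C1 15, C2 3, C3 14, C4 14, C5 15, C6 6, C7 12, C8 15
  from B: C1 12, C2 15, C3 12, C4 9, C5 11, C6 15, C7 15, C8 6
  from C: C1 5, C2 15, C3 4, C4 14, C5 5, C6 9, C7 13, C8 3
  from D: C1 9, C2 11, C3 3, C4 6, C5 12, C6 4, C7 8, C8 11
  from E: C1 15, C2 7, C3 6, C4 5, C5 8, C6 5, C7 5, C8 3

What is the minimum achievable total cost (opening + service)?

For any fixed open set, each office goes to its cheapest open site; total = fixed + service.
{C, E}: C1→C 5, C2→E 7, C3→C 4, C4→E 5, C5→C 5, C6→E 5, C7→E 5, C8→C 3. Service 39; fixed 23; total 62.
{E}: C1→E 15, C2→E 7, C3→E 6, C4→E 5, C5→E 8, C6→E 5, C7→E 5, C8→E 3. Service 54; fixed 12; total 66.
{B, C, E}: service 39 + fixed 31 = 70
{A, B, C, D, E}: service 33 + fixed 59 = 92
No other subset beats 62.

Minimum total cost: 62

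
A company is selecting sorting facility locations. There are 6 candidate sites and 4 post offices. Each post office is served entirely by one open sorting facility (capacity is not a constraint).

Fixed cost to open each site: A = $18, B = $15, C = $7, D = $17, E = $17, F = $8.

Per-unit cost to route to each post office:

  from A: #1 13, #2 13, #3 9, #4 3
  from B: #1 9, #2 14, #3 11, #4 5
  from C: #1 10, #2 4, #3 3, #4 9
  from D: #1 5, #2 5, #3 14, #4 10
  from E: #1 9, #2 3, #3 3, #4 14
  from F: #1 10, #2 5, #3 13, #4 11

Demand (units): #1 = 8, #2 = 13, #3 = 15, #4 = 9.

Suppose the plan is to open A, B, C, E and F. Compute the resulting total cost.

Each post office is assigned to its cheapest site among the open ones.
{A, B, C, E, F}: #1→B 9·8=72, #2→E 3·13=39, #3→C 3·15=45, #4→A 3·9=27. Service 183; fixed 65; total 248.

Total cost: 248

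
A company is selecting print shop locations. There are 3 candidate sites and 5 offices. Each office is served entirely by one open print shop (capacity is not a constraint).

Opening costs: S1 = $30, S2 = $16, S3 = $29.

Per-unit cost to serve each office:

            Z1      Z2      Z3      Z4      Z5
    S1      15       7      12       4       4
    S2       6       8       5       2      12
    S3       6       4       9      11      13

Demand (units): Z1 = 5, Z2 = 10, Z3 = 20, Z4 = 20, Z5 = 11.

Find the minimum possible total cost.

Minimum total cost: 329

For any fixed open set, each office goes to its cheapest open site; total = fixed + service.
{S1, S2, S3}: Z1→S2 6·5=30, Z2→S3 4·10=40, Z3→S2 5·20=100, Z4→S2 2·20=40, Z5→S1 4·11=44. Service 254; fixed 75; total 329.
{S1, S2}: service 284 + fixed 46 = 330
{S2, S3}: Z1→S2 6·5=30, Z2→S3 4·10=40, Z3→S2 5·20=100, Z4→S2 2·20=40, Z5→S2 12·11=132. Service 342; fixed 45; total 387.
{S2}: service 382 + fixed 16 = 398
No other subset beats 329.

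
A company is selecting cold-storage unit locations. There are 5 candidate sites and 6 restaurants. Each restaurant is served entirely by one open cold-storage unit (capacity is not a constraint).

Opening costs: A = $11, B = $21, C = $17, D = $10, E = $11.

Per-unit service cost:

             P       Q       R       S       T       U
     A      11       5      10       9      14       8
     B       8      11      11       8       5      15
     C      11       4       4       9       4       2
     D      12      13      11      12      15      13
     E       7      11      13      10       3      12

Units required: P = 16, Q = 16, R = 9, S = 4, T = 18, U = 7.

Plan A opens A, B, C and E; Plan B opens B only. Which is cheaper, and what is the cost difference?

Plan A: {A, B, C, E}: P→E 7·16=112, Q→C 4·16=64, R→C 4·9=36, S→B 8·4=32, T→E 3·18=54, U→C 2·7=14. Service 312; fixed 60; total 372.
Plan B: {B}: P→B 8·16=128, Q→B 11·16=176, R→B 11·9=99, S→B 8·4=32, T→B 5·18=90, U→B 15·7=105. Service 630; fixed 21; total 651.
Difference: |372 − 651| = 279.

Plan A is cheaper by 279.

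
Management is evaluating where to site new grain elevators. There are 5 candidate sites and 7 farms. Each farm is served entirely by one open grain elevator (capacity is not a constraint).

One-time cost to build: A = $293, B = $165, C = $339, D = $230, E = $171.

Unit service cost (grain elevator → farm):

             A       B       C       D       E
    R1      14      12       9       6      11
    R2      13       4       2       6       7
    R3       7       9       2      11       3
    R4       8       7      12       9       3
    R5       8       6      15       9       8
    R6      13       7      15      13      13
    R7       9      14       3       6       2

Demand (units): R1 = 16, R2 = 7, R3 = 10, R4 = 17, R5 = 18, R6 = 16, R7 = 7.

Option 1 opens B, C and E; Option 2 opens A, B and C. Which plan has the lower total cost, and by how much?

Option 1: {B, C, E}: R1→C 9·16=144, R2→C 2·7=14, R3→C 2·10=20, R4→E 3·17=51, R5→B 6·18=108, R6→B 7·16=112, R7→E 2·7=14. Service 463; fixed 675; total 1138.
Option 2: {A, B, C}: R1→C 9·16=144, R2→C 2·7=14, R3→C 2·10=20, R4→B 7·17=119, R5→B 6·18=108, R6→B 7·16=112, R7→C 3·7=21. Service 538; fixed 797; total 1335.
Difference: |1138 − 1335| = 197.

Option 1 is cheaper by 197.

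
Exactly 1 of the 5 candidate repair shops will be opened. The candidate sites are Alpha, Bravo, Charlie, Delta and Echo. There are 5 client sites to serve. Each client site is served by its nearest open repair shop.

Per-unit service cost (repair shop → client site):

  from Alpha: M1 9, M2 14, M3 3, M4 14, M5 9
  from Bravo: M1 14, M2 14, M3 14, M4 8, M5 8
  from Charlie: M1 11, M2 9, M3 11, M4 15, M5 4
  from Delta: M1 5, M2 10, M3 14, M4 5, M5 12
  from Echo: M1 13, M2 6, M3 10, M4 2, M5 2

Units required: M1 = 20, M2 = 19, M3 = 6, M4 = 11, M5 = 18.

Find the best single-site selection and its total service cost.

Choose Echo only; total service cost 492.

With exactly 1 open, each client site uses its cheapest among the chosen.
{Echo}: M1→Echo 13·20=260, M2→Echo 6·19=114, M3→Echo 10·6=60, M4→Echo 2·11=22, M5→Echo 2·18=36. Service cost 492.
{Delta}: service cost 645
{Charlie}: service cost 694
Among all 5 size-1 choices, {Echo} is lowest.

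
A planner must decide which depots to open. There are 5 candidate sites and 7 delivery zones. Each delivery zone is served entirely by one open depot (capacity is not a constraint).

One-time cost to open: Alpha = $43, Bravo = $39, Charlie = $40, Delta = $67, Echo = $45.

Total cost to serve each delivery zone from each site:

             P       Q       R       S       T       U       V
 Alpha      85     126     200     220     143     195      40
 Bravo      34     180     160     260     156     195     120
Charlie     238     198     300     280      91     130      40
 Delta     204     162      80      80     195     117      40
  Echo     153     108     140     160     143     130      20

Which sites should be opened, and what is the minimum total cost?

Open Bravo, Charlie, Delta and Echo; minimum total cost 721.

For any fixed open set, each delivery zone goes to its cheapest open site; total = fixed + service.
{Bravo, Charlie, Delta, Echo}: P→Bravo 34, Q→Echo 108, R→Delta 80, S→Delta 80, T→Charlie 91, U→Delta 117, V→Echo 20. Service 530; fixed 191; total 721.
{Bravo, Delta, Echo}: service 582 + fixed 151 = 733
{Bravo, Charlie, Delta}: service 604 + fixed 146 = 750
{Alpha, Bravo, Charlie, Delta, Echo}: service 530 + fixed 234 = 764
No other subset beats 721.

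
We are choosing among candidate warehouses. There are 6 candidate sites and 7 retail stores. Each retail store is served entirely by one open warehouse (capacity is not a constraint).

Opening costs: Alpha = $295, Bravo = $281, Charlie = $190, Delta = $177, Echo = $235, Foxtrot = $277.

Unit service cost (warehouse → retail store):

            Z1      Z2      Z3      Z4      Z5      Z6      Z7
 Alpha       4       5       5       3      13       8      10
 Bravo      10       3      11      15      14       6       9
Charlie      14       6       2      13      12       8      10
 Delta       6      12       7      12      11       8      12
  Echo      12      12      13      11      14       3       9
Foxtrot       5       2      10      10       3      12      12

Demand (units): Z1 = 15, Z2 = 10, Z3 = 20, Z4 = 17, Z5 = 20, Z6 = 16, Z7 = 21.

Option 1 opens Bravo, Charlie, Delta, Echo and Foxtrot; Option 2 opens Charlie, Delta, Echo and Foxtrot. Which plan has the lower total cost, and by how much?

Option 2 is cheaper by 281.

Option 1: {Bravo, Charlie, Delta, Echo, Foxtrot}: Z1→Foxtrot 5·15=75, Z2→Foxtrot 2·10=20, Z3→Charlie 2·20=40, Z4→Foxtrot 10·17=170, Z5→Foxtrot 3·20=60, Z6→Echo 3·16=48, Z7→Bravo 9·21=189. Service 602; fixed 1160; total 1762.
Option 2: {Charlie, Delta, Echo, Foxtrot}: Z1→Foxtrot 5·15=75, Z2→Foxtrot 2·10=20, Z3→Charlie 2·20=40, Z4→Foxtrot 10·17=170, Z5→Foxtrot 3·20=60, Z6→Echo 3·16=48, Z7→Echo 9·21=189. Service 602; fixed 879; total 1481.
Difference: |1762 − 1481| = 281.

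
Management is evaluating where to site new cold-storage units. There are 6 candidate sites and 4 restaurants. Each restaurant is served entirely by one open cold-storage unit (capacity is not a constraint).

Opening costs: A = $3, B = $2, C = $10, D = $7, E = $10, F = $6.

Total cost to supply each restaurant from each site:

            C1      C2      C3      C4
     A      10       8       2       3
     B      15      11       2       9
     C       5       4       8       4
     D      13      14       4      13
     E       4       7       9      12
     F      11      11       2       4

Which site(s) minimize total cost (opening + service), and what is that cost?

For any fixed open set, each restaurant goes to its cheapest open site; total = fixed + service.
{A}: C1→A 10, C2→A 8, C3→A 2, C4→A 3. Service 23; fixed 3; total 26.
{A, C}: service 14 + fixed 13 = 27
{B, C}: service 15 + fixed 12 = 27
{A, B, C, D, E, F}: service 13 + fixed 38 = 51
No other subset beats 26.

Open A only; minimum total cost 26.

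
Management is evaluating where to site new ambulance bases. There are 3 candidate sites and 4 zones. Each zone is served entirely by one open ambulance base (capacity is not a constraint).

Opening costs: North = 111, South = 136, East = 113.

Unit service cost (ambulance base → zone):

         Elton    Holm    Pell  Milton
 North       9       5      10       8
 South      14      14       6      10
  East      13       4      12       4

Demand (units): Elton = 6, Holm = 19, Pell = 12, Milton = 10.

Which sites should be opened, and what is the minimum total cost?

Open East only; minimum total cost 451.

For any fixed open set, each zone goes to its cheapest open site; total = fixed + service.
{East}: Elton→East 13·6=78, Holm→East 4·19=76, Pell→East 12·12=144, Milton→East 4·10=40. Service 338; fixed 113; total 451.
{North}: service 349 + fixed 111 = 460
{North, East}: service 290 + fixed 224 = 514
{North, South, East}: Elton→North 9·6=54, Holm→East 4·19=76, Pell→South 6·12=72, Milton→East 4·10=40. Service 242; fixed 360; total 602.
No other subset beats 451.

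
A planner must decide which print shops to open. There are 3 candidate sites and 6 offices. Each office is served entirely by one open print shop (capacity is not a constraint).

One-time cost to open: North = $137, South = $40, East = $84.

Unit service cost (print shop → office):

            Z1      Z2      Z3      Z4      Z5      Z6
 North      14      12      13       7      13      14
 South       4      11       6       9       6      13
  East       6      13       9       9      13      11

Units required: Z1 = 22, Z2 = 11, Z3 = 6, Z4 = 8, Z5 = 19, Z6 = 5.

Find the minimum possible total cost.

For any fixed open set, each office goes to its cheapest open site; total = fixed + service.
{South}: Z1→South 4·22=88, Z2→South 11·11=121, Z3→South 6·6=36, Z4→South 9·8=72, Z5→South 6·19=114, Z6→South 13·5=65. Service 496; fixed 40; total 536.
{South, East}: Z1→South 4·22=88, Z2→South 11·11=121, Z3→South 6·6=36, Z4→South 9·8=72, Z5→South 6·19=114, Z6→East 11·5=55. Service 486; fixed 124; total 610.
{North, South}: Z1→South 4·22=88, Z2→South 11·11=121, Z3→South 6·6=36, Z4→North 7·8=56, Z5→South 6·19=114, Z6→South 13·5=65. Service 480; fixed 177; total 657.
{North, South, East}: service 470 + fixed 261 = 731
No other subset beats 536.

Minimum total cost: 536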